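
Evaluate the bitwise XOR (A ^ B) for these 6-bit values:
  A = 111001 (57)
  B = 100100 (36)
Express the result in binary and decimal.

Apply ^ to each column (1 where bits differ):
  111001
^ 100100
--------
  011101

Answer: 011101 (29)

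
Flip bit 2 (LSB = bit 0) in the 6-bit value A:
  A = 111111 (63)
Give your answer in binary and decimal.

Mask = 1 << 2 = 000100
Bit 2 of A is 1; XOR with the mask flips it to 0.
  111111
^ 000100
--------
  111011

Answer: 111011 (59)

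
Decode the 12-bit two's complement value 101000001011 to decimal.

MSB is 1, so the value is negative. Find the magnitude:
1. Invert bits:  010111110100
2. Add 1:        010111110101  = 1525
3. Apply sign:   -1525

Answer: -1525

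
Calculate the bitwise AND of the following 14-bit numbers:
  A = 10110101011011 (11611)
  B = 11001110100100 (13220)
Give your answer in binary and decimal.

Apply & to each column (1 only where both bits are 1):
  10110101011011
& 11001110100100
----------------
  10000100000000

Answer: 10000100000000 (8448)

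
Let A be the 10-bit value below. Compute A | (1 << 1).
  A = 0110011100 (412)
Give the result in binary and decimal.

Mask = 1 << 1 = 0000000010
Bit 1 of A is 0, so OR-ing with the mask flips it to 1.
  0110011100
| 0000000010
------------
  0110011110

Answer: 0110011110 (414)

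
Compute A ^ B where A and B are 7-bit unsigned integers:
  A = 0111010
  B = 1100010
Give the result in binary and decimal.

Apply ^ to each column (1 where bits differ):
  0111010
^ 1100010
---------
  1011000

Answer: 1011000 (88)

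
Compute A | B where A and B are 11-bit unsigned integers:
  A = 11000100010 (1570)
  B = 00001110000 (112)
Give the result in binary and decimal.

Apply | to each column (1 where either bit is 1):
  11000100010
| 00001110000
-------------
  11001110010

Answer: 11001110010 (1650)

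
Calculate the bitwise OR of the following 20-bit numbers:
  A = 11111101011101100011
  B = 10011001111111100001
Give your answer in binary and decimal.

Apply | to each column (1 where either bit is 1):
  11111101011101100011
| 10011001111111100001
----------------------
  11111101111111100011

Answer: 11111101111111100011 (1040355)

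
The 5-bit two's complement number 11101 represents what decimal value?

MSB is 1, so the value is negative. Find the magnitude:
1. Invert bits:  00010
2. Add 1:        00011  = 3
3. Apply sign:   -3

Answer: -3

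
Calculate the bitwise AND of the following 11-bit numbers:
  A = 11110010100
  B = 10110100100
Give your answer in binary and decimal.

Apply & to each column (1 only where both bits are 1):
  11110010100
& 10110100100
-------------
  10110000100

Answer: 10110000100 (1412)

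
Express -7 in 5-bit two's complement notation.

1. Binary of +7:  00111
2. Invert bits:     11000
3. Add 1:           11001

Answer: 11001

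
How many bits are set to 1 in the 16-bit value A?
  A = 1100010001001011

1100010001001011
1-bits at positions (from bit 0 = LSB): 0, 1, 3, 6, 10, 14, 15
Count = 7

Answer: 7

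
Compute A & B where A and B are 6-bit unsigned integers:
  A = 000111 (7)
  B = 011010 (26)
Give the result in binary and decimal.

Apply & to each column (1 only where both bits are 1):
  000111
& 011010
--------
  000010

Answer: 000010 (2)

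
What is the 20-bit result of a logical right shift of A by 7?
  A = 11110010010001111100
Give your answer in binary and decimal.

Logical shift right by 7: drop the bottom 7 bit(s), prepend 7 zero(s) on the left.
  11110010010001111100  ->  keep [1111001001000], discard [1111100], prepend 0000000
= 00000001111001001000

Answer: 00000001111001001000 (7752)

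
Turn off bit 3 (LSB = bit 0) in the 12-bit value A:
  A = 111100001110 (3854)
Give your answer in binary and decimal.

Mask = ~(1 << 3) = 111111110111
Bit 3 of A is 1, so AND-ing with the mask clears it to 0.
  111100001110
& 111111110111
--------------
  111100000110

Answer: 111100000110 (3846)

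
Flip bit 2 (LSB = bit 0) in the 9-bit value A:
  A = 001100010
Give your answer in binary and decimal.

Mask = 1 << 2 = 000000100
Bit 2 of A is 0; XOR with the mask flips it to 1.
  001100010
^ 000000100
-----------
  001100110

Answer: 001100110 (102)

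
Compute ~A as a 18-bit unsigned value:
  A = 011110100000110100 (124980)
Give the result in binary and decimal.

Flip each bit (0->1, 1->0):
  011110100000110100
  100001011111001011

Answer: 100001011111001011 (137163)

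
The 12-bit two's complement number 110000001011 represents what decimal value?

MSB is 1, so the value is negative. Find the magnitude:
1. Invert bits:  001111110100
2. Add 1:        001111110101  = 1013
3. Apply sign:   -1013

Answer: -1013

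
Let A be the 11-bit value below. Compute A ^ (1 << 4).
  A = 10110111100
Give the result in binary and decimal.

Mask = 1 << 4 = 00000010000
Bit 4 of A is 1; XOR with the mask flips it to 0.
  10110111100
^ 00000010000
-------------
  10110101100

Answer: 10110101100 (1452)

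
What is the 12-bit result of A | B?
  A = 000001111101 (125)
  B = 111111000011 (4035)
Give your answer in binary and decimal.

Apply | to each column (1 where either bit is 1):
  000001111101
| 111111000011
--------------
  111111111111

Answer: 111111111111 (4095)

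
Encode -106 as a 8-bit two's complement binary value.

1. Binary of +106:  01101010
2. Invert bits:     10010101
3. Add 1:           10010110

Answer: 10010110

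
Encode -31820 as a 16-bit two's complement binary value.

1. Binary of +31820:  0111110001001100
2. Invert bits:     1000001110110011
3. Add 1:           1000001110110100

Answer: 1000001110110100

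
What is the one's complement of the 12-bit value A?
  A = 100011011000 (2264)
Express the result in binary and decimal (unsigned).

Flip each bit (0->1, 1->0):
  100011011000
  011100100111

Answer: 011100100111 (1831)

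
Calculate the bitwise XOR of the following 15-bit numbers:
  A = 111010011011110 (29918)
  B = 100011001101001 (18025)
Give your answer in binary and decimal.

Apply ^ to each column (1 where bits differ):
  111010011011110
^ 100011001101001
-----------------
  011001010110111

Answer: 011001010110111 (12983)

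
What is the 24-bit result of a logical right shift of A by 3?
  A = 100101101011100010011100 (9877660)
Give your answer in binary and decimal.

Logical shift right by 3: drop the bottom 3 bit(s), prepend 3 zero(s) on the left.
  100101101011100010011100  ->  keep [100101101011100010011], discard [100], prepend 000
= 000100101101011100010011

Answer: 000100101101011100010011 (1234707)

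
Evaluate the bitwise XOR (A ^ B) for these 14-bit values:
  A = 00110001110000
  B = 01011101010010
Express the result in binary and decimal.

Apply ^ to each column (1 where bits differ):
  00110001110000
^ 01011101010010
----------------
  01101100100010

Answer: 01101100100010 (6946)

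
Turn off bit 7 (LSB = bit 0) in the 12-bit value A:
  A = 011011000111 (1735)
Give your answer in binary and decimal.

Mask = ~(1 << 7) = 111101111111
Bit 7 of A is 1, so AND-ing with the mask clears it to 0.
  011011000111
& 111101111111
--------------
  011001000111

Answer: 011001000111 (1607)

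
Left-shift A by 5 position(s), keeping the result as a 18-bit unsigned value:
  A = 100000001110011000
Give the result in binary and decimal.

Shift left by 5: drop the top 5 bit(s), append 5 zero(s) on the right.
  100000001110011000  ->  discard [10000], keep [0001110011000], append 00000
= 000111001100000000

Answer: 000111001100000000 (29440)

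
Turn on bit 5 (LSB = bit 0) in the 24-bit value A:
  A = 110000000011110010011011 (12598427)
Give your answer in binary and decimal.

Mask = 1 << 5 = 000000000000000000100000
Bit 5 of A is 0, so OR-ing with the mask flips it to 1.
  110000000011110010011011
| 000000000000000000100000
--------------------------
  110000000011110010111011

Answer: 110000000011110010111011 (12598459)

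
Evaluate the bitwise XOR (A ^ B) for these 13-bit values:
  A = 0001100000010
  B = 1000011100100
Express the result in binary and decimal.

Apply ^ to each column (1 where bits differ):
  0001100000010
^ 1000011100100
---------------
  1001111100110

Answer: 1001111100110 (5094)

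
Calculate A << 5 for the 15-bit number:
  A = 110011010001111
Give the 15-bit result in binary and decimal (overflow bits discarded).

Shift left by 5: drop the top 5 bit(s), append 5 zero(s) on the right.
  110011010001111  ->  discard [11001], keep [1010001111], append 00000
= 101000111100000

Answer: 101000111100000 (20960)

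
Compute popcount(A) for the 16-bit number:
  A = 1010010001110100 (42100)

1010010001110100
1-bits at positions (from bit 0 = LSB): 2, 4, 5, 6, 10, 13, 15
Count = 7

Answer: 7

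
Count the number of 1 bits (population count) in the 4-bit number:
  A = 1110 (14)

1110
1-bits at positions (from bit 0 = LSB): 1, 2, 3
Count = 3

Answer: 3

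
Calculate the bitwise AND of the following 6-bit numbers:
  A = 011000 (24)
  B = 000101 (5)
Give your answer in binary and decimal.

Apply & to each column (1 only where both bits are 1):
  011000
& 000101
--------
  000000

Answer: 000000 (0)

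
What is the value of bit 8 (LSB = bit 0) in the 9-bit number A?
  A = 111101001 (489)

Bit 8 is the 9th from the right.
  111101001
  ^
That bit is 1.

Answer: 1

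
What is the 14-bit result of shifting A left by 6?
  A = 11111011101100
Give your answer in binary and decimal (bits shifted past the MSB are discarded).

Shift left by 6: drop the top 6 bit(s), append 6 zero(s) on the right.
  11111011101100  ->  discard [111110], keep [11101100], append 000000
= 11101100000000

Answer: 11101100000000 (15104)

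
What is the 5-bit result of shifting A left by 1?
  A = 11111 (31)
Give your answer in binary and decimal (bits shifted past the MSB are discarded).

Shift left by 1: drop the top 1 bit(s), append 1 zero(s) on the right.
  11111  ->  discard [1], keep [1111], append 0
= 11110

Answer: 11110 (30)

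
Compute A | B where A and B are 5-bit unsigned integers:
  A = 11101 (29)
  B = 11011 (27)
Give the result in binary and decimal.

Apply | to each column (1 where either bit is 1):
  11101
| 11011
-------
  11111

Answer: 11111 (31)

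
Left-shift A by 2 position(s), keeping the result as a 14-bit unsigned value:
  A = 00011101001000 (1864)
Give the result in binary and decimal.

Shift left by 2: drop the top 2 bit(s), append 2 zero(s) on the right.
  00011101001000  ->  discard [00], keep [011101001000], append 00
= 01110100100000

Answer: 01110100100000 (7456)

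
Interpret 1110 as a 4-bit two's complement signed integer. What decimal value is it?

MSB is 1, so the value is negative. Find the magnitude:
1. Invert bits:  0001
2. Add 1:        0010  = 2
3. Apply sign:   -2

Answer: -2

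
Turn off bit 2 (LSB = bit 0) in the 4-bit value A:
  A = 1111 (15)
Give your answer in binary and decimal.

Mask = ~(1 << 2) = 1011
Bit 2 of A is 1, so AND-ing with the mask clears it to 0.
  1111
& 1011
------
  1011

Answer: 1011 (11)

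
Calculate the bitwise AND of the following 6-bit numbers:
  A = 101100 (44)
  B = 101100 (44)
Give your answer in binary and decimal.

Apply & to each column (1 only where both bits are 1):
  101100
& 101100
--------
  101100

Answer: 101100 (44)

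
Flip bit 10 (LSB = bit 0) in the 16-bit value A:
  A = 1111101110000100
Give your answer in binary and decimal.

Mask = 1 << 10 = 0000010000000000
Bit 10 of A is 0; XOR with the mask flips it to 1.
  1111101110000100
^ 0000010000000000
------------------
  1111111110000100

Answer: 1111111110000100 (65412)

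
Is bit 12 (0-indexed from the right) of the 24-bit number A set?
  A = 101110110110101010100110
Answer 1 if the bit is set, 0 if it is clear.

Bit 12 is the 13th from the right.
  101110110110101010100110
             ^
That bit is 0.

Answer: 0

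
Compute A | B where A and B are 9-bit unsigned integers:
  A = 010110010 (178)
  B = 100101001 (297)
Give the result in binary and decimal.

Apply | to each column (1 where either bit is 1):
  010110010
| 100101001
-----------
  110111011

Answer: 110111011 (443)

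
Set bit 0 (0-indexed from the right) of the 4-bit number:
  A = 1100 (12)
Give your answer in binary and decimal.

Mask = 1 << 0 = 0001
Bit 0 of A is 0, so OR-ing with the mask flips it to 1.
  1100
| 0001
------
  1101

Answer: 1101 (13)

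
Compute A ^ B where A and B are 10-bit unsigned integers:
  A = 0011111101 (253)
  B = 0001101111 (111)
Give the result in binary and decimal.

Apply ^ to each column (1 where bits differ):
  0011111101
^ 0001101111
------------
  0010010010

Answer: 0010010010 (146)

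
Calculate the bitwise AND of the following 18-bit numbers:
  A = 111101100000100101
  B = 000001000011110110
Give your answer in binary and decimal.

Apply & to each column (1 only where both bits are 1):
  111101100000100101
& 000001000011110110
--------------------
  000001000000100100

Answer: 000001000000100100 (4132)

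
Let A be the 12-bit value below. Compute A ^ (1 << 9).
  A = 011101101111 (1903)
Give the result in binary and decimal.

Mask = 1 << 9 = 001000000000
Bit 9 of A is 1; XOR with the mask flips it to 0.
  011101101111
^ 001000000000
--------------
  010101101111

Answer: 010101101111 (1391)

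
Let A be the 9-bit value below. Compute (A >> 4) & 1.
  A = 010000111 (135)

Bit 4 is the 5th from the right.
  010000111
      ^
That bit is 0.

Answer: 0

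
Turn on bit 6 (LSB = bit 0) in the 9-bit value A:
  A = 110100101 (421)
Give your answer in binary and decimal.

Mask = 1 << 6 = 001000000
Bit 6 of A is 0, so OR-ing with the mask flips it to 1.
  110100101
| 001000000
-----------
  111100101

Answer: 111100101 (485)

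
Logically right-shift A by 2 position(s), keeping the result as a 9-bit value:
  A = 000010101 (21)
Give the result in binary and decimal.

Logical shift right by 2: drop the bottom 2 bit(s), prepend 2 zero(s) on the left.
  000010101  ->  keep [0000101], discard [01], prepend 00
= 000000101

Answer: 000000101 (5)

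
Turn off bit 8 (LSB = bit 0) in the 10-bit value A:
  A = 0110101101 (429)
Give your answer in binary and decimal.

Mask = ~(1 << 8) = 1011111111
Bit 8 of A is 1, so AND-ing with the mask clears it to 0.
  0110101101
& 1011111111
------------
  0010101101

Answer: 0010101101 (173)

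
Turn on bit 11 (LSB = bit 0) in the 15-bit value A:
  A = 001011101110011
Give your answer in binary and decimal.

Mask = 1 << 11 = 000100000000000
Bit 11 of A is 0, so OR-ing with the mask flips it to 1.
  001011101110011
| 000100000000000
-----------------
  001111101110011

Answer: 001111101110011 (8051)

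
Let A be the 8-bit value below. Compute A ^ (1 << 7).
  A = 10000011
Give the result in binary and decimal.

Mask = 1 << 7 = 10000000
Bit 7 of A is 1; XOR with the mask flips it to 0.
  10000011
^ 10000000
----------
  00000011

Answer: 00000011 (3)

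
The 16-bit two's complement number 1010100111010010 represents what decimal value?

MSB is 1, so the value is negative. Find the magnitude:
1. Invert bits:  0101011000101101
2. Add 1:        0101011000101110  = 22062
3. Apply sign:   -22062

Answer: -22062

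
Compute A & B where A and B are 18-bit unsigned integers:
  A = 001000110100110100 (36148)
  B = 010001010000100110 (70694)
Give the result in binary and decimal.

Apply & to each column (1 only where both bits are 1):
  001000110100110100
& 010001010000100110
--------------------
  000000010000100100

Answer: 000000010000100100 (1060)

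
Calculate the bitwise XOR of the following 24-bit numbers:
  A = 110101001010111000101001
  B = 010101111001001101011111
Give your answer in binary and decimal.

Apply ^ to each column (1 where bits differ):
  110101001010111000101001
^ 010101111001001101011111
--------------------------
  100000110011110101110110

Answer: 100000110011110101110110 (8600950)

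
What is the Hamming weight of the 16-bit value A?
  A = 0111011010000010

0111011010000010
1-bits at positions (from bit 0 = LSB): 1, 7, 9, 10, 12, 13, 14
Count = 7

Answer: 7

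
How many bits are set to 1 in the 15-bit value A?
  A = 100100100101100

100100100101100
1-bits at positions (from bit 0 = LSB): 2, 3, 5, 8, 11, 14
Count = 6

Answer: 6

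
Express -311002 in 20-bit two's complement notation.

1. Binary of +311002:  01001011111011011010
2. Invert bits:     10110100000100100101
3. Add 1:           10110100000100100110

Answer: 10110100000100100110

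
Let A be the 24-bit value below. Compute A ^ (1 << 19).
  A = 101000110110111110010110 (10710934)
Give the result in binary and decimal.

Mask = 1 << 19 = 000010000000000000000000
Bit 19 of A is 0; XOR with the mask flips it to 1.
  101000110110111110010110
^ 000010000000000000000000
--------------------------
  101010110110111110010110

Answer: 101010110110111110010110 (11235222)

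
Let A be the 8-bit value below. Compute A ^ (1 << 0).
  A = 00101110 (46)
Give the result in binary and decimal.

Mask = 1 << 0 = 00000001
Bit 0 of A is 0; XOR with the mask flips it to 1.
  00101110
^ 00000001
----------
  00101111

Answer: 00101111 (47)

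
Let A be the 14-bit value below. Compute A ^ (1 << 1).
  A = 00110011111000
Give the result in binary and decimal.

Mask = 1 << 1 = 00000000000010
Bit 1 of A is 0; XOR with the mask flips it to 1.
  00110011111000
^ 00000000000010
----------------
  00110011111010

Answer: 00110011111010 (3322)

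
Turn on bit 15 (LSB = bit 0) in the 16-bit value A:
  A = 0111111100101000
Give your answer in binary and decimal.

Mask = 1 << 15 = 1000000000000000
Bit 15 of A is 0, so OR-ing with the mask flips it to 1.
  0111111100101000
| 1000000000000000
------------------
  1111111100101000

Answer: 1111111100101000 (65320)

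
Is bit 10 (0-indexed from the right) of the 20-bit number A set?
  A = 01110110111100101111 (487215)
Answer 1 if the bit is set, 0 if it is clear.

Bit 10 is the 11th from the right.
  01110110111100101111
           ^
That bit is 1.

Answer: 1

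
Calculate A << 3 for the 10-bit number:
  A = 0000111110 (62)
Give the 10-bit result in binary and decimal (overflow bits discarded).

Shift left by 3: drop the top 3 bit(s), append 3 zero(s) on the right.
  0000111110  ->  discard [000], keep [0111110], append 000
= 0111110000

Answer: 0111110000 (496)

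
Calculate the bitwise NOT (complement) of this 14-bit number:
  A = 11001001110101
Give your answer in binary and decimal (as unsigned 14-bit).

Flip each bit (0->1, 1->0):
  11001001110101
  00110110001010

Answer: 00110110001010 (3466)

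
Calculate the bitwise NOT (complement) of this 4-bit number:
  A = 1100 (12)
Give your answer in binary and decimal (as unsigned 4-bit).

Flip each bit (0->1, 1->0):
  1100
  0011

Answer: 0011 (3)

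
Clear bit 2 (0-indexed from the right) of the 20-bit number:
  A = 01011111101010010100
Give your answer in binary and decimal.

Mask = ~(1 << 2) = 11111111111111111011
Bit 2 of A is 1, so AND-ing with the mask clears it to 0.
  01011111101010010100
& 11111111111111111011
----------------------
  01011111101010010000

Answer: 01011111101010010000 (391824)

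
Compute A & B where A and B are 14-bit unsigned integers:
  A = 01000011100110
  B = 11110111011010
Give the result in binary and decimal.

Apply & to each column (1 only where both bits are 1):
  01000011100110
& 11110111011010
----------------
  01000011000010

Answer: 01000011000010 (4290)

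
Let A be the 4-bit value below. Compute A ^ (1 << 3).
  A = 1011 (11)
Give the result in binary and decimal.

Mask = 1 << 3 = 1000
Bit 3 of A is 1; XOR with the mask flips it to 0.
  1011
^ 1000
------
  0011

Answer: 0011 (3)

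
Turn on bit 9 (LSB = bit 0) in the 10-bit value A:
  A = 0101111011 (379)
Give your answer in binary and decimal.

Mask = 1 << 9 = 1000000000
Bit 9 of A is 0, so OR-ing with the mask flips it to 1.
  0101111011
| 1000000000
------------
  1101111011

Answer: 1101111011 (891)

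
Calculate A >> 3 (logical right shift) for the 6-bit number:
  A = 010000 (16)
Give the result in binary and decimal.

Logical shift right by 3: drop the bottom 3 bit(s), prepend 3 zero(s) on the left.
  010000  ->  keep [010], discard [000], prepend 000
= 000010

Answer: 000010 (2)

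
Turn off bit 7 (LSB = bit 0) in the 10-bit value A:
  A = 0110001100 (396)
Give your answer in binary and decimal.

Mask = ~(1 << 7) = 1101111111
Bit 7 of A is 1, so AND-ing with the mask clears it to 0.
  0110001100
& 1101111111
------------
  0100001100

Answer: 0100001100 (268)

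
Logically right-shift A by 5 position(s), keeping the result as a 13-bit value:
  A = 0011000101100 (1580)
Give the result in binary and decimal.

Logical shift right by 5: drop the bottom 5 bit(s), prepend 5 zero(s) on the left.
  0011000101100  ->  keep [00110001], discard [01100], prepend 00000
= 0000000110001

Answer: 0000000110001 (49)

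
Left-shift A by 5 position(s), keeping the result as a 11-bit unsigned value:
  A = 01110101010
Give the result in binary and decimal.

Shift left by 5: drop the top 5 bit(s), append 5 zero(s) on the right.
  01110101010  ->  discard [01110], keep [101010], append 00000
= 10101000000

Answer: 10101000000 (1344)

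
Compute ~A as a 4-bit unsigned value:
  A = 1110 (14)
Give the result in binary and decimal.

Flip each bit (0->1, 1->0):
  1110
  0001

Answer: 0001 (1)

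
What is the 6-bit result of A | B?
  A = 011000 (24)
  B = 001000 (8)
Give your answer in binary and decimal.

Apply | to each column (1 where either bit is 1):
  011000
| 001000
--------
  011000

Answer: 011000 (24)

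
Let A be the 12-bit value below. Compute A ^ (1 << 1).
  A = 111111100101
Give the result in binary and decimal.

Mask = 1 << 1 = 000000000010
Bit 1 of A is 0; XOR with the mask flips it to 1.
  111111100101
^ 000000000010
--------------
  111111100111

Answer: 111111100111 (4071)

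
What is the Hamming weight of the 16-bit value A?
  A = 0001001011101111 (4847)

0001001011101111
1-bits at positions (from bit 0 = LSB): 0, 1, 2, 3, 5, 6, 7, 9, 12
Count = 9

Answer: 9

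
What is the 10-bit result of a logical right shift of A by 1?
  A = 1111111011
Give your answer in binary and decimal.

Logical shift right by 1: drop the bottom 1 bit(s), prepend 1 zero(s) on the left.
  1111111011  ->  keep [111111101], discard [1], prepend 0
= 0111111101

Answer: 0111111101 (509)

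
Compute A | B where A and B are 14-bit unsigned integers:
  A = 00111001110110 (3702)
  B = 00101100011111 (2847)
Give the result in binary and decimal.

Apply | to each column (1 where either bit is 1):
  00111001110110
| 00101100011111
----------------
  00111101111111

Answer: 00111101111111 (3967)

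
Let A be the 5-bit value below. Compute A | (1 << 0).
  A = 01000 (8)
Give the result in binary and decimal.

Mask = 1 << 0 = 00001
Bit 0 of A is 0, so OR-ing with the mask flips it to 1.
  01000
| 00001
-------
  01001

Answer: 01001 (9)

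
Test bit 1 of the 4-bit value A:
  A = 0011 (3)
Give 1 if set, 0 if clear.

Bit 1 is the 2nd from the right.
  0011
    ^
That bit is 1.

Answer: 1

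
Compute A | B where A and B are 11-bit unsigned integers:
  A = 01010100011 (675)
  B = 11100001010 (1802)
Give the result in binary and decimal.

Apply | to each column (1 where either bit is 1):
  01010100011
| 11100001010
-------------
  11110101011

Answer: 11110101011 (1963)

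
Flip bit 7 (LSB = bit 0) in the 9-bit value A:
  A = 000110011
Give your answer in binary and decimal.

Mask = 1 << 7 = 010000000
Bit 7 of A is 0; XOR with the mask flips it to 1.
  000110011
^ 010000000
-----------
  010110011

Answer: 010110011 (179)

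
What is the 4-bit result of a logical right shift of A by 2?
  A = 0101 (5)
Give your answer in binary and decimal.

Logical shift right by 2: drop the bottom 2 bit(s), prepend 2 zero(s) on the left.
  0101  ->  keep [01], discard [01], prepend 00
= 0001

Answer: 0001 (1)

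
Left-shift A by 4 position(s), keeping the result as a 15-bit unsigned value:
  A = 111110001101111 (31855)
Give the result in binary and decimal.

Shift left by 4: drop the top 4 bit(s), append 4 zero(s) on the right.
  111110001101111  ->  discard [1111], keep [10001101111], append 0000
= 100011011110000

Answer: 100011011110000 (18160)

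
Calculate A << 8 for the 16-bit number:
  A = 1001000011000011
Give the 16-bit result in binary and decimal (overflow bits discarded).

Shift left by 8: drop the top 8 bit(s), append 8 zero(s) on the right.
  1001000011000011  ->  discard [10010000], keep [11000011], append 00000000
= 1100001100000000

Answer: 1100001100000000 (49920)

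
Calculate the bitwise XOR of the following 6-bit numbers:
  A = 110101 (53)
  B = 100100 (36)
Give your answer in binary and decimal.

Apply ^ to each column (1 where bits differ):
  110101
^ 100100
--------
  010001

Answer: 010001 (17)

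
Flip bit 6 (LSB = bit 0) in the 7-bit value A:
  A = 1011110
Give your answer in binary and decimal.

Mask = 1 << 6 = 1000000
Bit 6 of A is 1; XOR with the mask flips it to 0.
  1011110
^ 1000000
---------
  0011110

Answer: 0011110 (30)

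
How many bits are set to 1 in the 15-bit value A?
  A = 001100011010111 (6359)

001100011010111
1-bits at positions (from bit 0 = LSB): 0, 1, 2, 4, 6, 7, 11, 12
Count = 8

Answer: 8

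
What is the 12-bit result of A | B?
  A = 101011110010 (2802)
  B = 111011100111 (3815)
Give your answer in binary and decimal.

Apply | to each column (1 where either bit is 1):
  101011110010
| 111011100111
--------------
  111011110111

Answer: 111011110111 (3831)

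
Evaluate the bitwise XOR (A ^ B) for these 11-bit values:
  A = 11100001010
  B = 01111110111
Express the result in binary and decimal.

Apply ^ to each column (1 where bits differ):
  11100001010
^ 01111110111
-------------
  10011111101

Answer: 10011111101 (1277)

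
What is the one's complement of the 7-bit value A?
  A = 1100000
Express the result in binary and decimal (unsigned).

Flip each bit (0->1, 1->0):
  1100000
  0011111

Answer: 0011111 (31)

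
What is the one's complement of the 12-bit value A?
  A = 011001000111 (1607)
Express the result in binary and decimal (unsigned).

Flip each bit (0->1, 1->0):
  011001000111
  100110111000

Answer: 100110111000 (2488)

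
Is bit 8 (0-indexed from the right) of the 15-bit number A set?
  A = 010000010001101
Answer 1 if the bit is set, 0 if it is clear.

Bit 8 is the 9th from the right.
  010000010001101
        ^
That bit is 0.

Answer: 0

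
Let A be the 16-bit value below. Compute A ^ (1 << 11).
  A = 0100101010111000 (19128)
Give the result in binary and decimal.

Mask = 1 << 11 = 0000100000000000
Bit 11 of A is 1; XOR with the mask flips it to 0.
  0100101010111000
^ 0000100000000000
------------------
  0100001010111000

Answer: 0100001010111000 (17080)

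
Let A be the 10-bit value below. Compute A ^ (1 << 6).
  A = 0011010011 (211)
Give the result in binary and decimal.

Mask = 1 << 6 = 0001000000
Bit 6 of A is 1; XOR with the mask flips it to 0.
  0011010011
^ 0001000000
------------
  0010010011

Answer: 0010010011 (147)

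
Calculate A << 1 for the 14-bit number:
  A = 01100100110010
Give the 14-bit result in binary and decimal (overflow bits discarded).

Shift left by 1: drop the top 1 bit(s), append 1 zero(s) on the right.
  01100100110010  ->  discard [0], keep [1100100110010], append 0
= 11001001100100

Answer: 11001001100100 (12900)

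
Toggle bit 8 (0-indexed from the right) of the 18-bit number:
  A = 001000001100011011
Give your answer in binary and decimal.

Mask = 1 << 8 = 000000000100000000
Bit 8 of A is 1; XOR with the mask flips it to 0.
  001000001100011011
^ 000000000100000000
--------------------
  001000001000011011

Answer: 001000001000011011 (33307)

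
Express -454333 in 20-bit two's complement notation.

1. Binary of +454333:  01101110111010111101
2. Invert bits:     10010001000101000010
3. Add 1:           10010001000101000011

Answer: 10010001000101000011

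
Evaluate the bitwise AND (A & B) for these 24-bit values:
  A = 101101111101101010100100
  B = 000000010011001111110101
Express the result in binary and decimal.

Apply & to each column (1 only where both bits are 1):
  101101111101101010100100
& 000000010011001111110101
--------------------------
  000000010001001010100100

Answer: 000000010001001010100100 (70308)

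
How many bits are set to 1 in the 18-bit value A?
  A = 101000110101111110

101000110101111110
1-bits at positions (from bit 0 = LSB): 1, 2, 3, 4, 5, 6, 8, 10, 11, 15, 17
Count = 11

Answer: 11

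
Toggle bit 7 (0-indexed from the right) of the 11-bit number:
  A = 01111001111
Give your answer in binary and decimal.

Mask = 1 << 7 = 00010000000
Bit 7 of A is 1; XOR with the mask flips it to 0.
  01111001111
^ 00010000000
-------------
  01101001111

Answer: 01101001111 (847)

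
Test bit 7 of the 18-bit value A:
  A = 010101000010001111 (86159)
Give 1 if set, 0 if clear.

Bit 7 is the 8th from the right.
  010101000010001111
            ^
That bit is 1.

Answer: 1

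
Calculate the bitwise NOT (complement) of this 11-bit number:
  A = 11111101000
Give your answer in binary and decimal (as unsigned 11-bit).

Flip each bit (0->1, 1->0):
  11111101000
  00000010111

Answer: 00000010111 (23)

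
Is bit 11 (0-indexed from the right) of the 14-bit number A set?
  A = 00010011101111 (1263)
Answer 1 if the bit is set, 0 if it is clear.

Bit 11 is the 12th from the right.
  00010011101111
    ^
That bit is 0.

Answer: 0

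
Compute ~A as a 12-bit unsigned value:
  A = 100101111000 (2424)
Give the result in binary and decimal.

Flip each bit (0->1, 1->0):
  100101111000
  011010000111

Answer: 011010000111 (1671)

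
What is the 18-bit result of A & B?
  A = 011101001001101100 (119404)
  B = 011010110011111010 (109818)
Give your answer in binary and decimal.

Apply & to each column (1 only where both bits are 1):
  011101001001101100
& 011010110011111010
--------------------
  011000000001101000

Answer: 011000000001101000 (98408)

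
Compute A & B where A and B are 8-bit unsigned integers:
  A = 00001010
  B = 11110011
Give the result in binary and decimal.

Apply & to each column (1 only where both bits are 1):
  00001010
& 11110011
----------
  00000010

Answer: 00000010 (2)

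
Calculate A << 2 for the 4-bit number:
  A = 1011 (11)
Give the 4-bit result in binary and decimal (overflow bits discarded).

Shift left by 2: drop the top 2 bit(s), append 2 zero(s) on the right.
  1011  ->  discard [10], keep [11], append 00
= 1100

Answer: 1100 (12)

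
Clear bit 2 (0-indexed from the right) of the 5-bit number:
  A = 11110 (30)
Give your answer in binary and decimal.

Mask = ~(1 << 2) = 11011
Bit 2 of A is 1, so AND-ing with the mask clears it to 0.
  11110
& 11011
-------
  11010

Answer: 11010 (26)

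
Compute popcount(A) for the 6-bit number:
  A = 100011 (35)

100011
1-bits at positions (from bit 0 = LSB): 0, 1, 5
Count = 3

Answer: 3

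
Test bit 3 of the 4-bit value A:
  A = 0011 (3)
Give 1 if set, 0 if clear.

Bit 3 is the 4th from the right.
  0011
  ^
That bit is 0.

Answer: 0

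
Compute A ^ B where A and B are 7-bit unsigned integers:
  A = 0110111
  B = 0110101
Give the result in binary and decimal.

Apply ^ to each column (1 where bits differ):
  0110111
^ 0110101
---------
  0000010

Answer: 0000010 (2)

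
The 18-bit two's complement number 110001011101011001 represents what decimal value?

MSB is 1, so the value is negative. Find the magnitude:
1. Invert bits:  001110100010100110
2. Add 1:        001110100010100111  = 59559
3. Apply sign:   -59559

Answer: -59559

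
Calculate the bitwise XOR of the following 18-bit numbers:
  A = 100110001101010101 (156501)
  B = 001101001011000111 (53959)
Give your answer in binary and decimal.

Apply ^ to each column (1 where bits differ):
  100110001101010101
^ 001101001011000111
--------------------
  101011000110010010

Answer: 101011000110010010 (176530)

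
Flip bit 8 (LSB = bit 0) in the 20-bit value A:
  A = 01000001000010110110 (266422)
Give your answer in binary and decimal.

Mask = 1 << 8 = 00000000000100000000
Bit 8 of A is 0; XOR with the mask flips it to 1.
  01000001000010110110
^ 00000000000100000000
----------------------
  01000001000110110110

Answer: 01000001000110110110 (266678)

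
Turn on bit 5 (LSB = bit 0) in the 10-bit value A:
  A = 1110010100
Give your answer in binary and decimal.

Mask = 1 << 5 = 0000100000
Bit 5 of A is 0, so OR-ing with the mask flips it to 1.
  1110010100
| 0000100000
------------
  1110110100

Answer: 1110110100 (948)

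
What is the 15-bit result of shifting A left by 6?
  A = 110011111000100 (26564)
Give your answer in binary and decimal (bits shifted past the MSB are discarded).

Shift left by 6: drop the top 6 bit(s), append 6 zero(s) on the right.
  110011111000100  ->  discard [110011], keep [111000100], append 000000
= 111000100000000

Answer: 111000100000000 (28928)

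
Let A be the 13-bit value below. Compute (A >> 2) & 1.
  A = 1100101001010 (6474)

Bit 2 is the 3rd from the right.
  1100101001010
            ^
That bit is 0.

Answer: 0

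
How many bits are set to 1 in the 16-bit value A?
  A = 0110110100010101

0110110100010101
1-bits at positions (from bit 0 = LSB): 0, 2, 4, 8, 10, 11, 13, 14
Count = 8

Answer: 8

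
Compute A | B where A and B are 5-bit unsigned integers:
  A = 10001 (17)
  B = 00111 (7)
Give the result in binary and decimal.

Apply | to each column (1 where either bit is 1):
  10001
| 00111
-------
  10111

Answer: 10111 (23)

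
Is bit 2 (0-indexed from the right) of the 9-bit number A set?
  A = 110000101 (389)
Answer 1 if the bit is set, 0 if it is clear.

Bit 2 is the 3rd from the right.
  110000101
        ^
That bit is 1.

Answer: 1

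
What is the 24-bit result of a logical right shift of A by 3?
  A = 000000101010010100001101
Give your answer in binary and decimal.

Logical shift right by 3: drop the bottom 3 bit(s), prepend 3 zero(s) on the left.
  000000101010010100001101  ->  keep [000000101010010100001], discard [101], prepend 000
= 000000000101010010100001

Answer: 000000000101010010100001 (21665)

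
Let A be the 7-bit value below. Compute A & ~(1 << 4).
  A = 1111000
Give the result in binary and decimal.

Mask = ~(1 << 4) = 1101111
Bit 4 of A is 1, so AND-ing with the mask clears it to 0.
  1111000
& 1101111
---------
  1101000

Answer: 1101000 (104)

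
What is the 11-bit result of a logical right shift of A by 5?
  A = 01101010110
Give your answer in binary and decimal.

Logical shift right by 5: drop the bottom 5 bit(s), prepend 5 zero(s) on the left.
  01101010110  ->  keep [011010], discard [10110], prepend 00000
= 00000011010

Answer: 00000011010 (26)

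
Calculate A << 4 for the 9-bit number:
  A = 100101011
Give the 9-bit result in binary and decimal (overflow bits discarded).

Shift left by 4: drop the top 4 bit(s), append 4 zero(s) on the right.
  100101011  ->  discard [1001], keep [01011], append 0000
= 010110000

Answer: 010110000 (176)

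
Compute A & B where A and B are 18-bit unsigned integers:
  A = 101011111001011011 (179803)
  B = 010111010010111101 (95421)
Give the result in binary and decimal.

Apply & to each column (1 only where both bits are 1):
  101011111001011011
& 010111010010111101
--------------------
  000011010000011001

Answer: 000011010000011001 (13337)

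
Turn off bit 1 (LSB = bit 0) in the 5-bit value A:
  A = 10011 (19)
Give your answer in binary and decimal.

Mask = ~(1 << 1) = 11101
Bit 1 of A is 1, so AND-ing with the mask clears it to 0.
  10011
& 11101
-------
  10001

Answer: 10001 (17)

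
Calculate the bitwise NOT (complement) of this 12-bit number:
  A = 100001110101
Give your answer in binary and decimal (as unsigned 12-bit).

Flip each bit (0->1, 1->0):
  100001110101
  011110001010

Answer: 011110001010 (1930)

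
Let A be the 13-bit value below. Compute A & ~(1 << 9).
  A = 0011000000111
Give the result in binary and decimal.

Mask = ~(1 << 9) = 1110111111111
Bit 9 of A is 1, so AND-ing with the mask clears it to 0.
  0011000000111
& 1110111111111
---------------
  0010000000111

Answer: 0010000000111 (1031)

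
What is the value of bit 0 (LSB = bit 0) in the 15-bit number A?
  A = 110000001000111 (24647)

Bit 0 is the 1st from the right.
  110000001000111
                ^
That bit is 1.

Answer: 1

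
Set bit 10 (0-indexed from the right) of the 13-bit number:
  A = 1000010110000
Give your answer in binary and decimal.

Mask = 1 << 10 = 0010000000000
Bit 10 of A is 0, so OR-ing with the mask flips it to 1.
  1000010110000
| 0010000000000
---------------
  1010010110000

Answer: 1010010110000 (5296)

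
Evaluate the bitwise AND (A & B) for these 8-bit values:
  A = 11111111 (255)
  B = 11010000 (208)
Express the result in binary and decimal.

Apply & to each column (1 only where both bits are 1):
  11111111
& 11010000
----------
  11010000

Answer: 11010000 (208)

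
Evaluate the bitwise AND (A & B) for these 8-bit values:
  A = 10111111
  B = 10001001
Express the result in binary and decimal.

Apply & to each column (1 only where both bits are 1):
  10111111
& 10001001
----------
  10001001

Answer: 10001001 (137)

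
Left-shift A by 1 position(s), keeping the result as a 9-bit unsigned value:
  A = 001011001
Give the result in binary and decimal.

Shift left by 1: drop the top 1 bit(s), append 1 zero(s) on the right.
  001011001  ->  discard [0], keep [01011001], append 0
= 010110010

Answer: 010110010 (178)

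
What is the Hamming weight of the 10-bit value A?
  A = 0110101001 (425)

0110101001
1-bits at positions (from bit 0 = LSB): 0, 3, 5, 7, 8
Count = 5

Answer: 5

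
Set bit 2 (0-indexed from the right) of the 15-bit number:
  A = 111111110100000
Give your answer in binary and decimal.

Mask = 1 << 2 = 000000000000100
Bit 2 of A is 0, so OR-ing with the mask flips it to 1.
  111111110100000
| 000000000000100
-----------------
  111111110100100

Answer: 111111110100100 (32676)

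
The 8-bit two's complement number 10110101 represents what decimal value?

MSB is 1, so the value is negative. Find the magnitude:
1. Invert bits:  01001010
2. Add 1:        01001011  = 75
3. Apply sign:   -75

Answer: -75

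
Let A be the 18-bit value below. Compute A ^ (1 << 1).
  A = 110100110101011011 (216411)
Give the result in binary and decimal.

Mask = 1 << 1 = 000000000000000010
Bit 1 of A is 1; XOR with the mask flips it to 0.
  110100110101011011
^ 000000000000000010
--------------------
  110100110101011001

Answer: 110100110101011001 (216409)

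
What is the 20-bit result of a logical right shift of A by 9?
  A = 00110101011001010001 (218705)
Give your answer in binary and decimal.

Logical shift right by 9: drop the bottom 9 bit(s), prepend 9 zero(s) on the left.
  00110101011001010001  ->  keep [00110101011], discard [001010001], prepend 000000000
= 00000000000110101011

Answer: 00000000000110101011 (427)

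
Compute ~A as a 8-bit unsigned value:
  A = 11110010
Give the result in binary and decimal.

Flip each bit (0->1, 1->0):
  11110010
  00001101

Answer: 00001101 (13)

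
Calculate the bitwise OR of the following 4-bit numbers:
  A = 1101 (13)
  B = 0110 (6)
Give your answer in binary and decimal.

Apply | to each column (1 where either bit is 1):
  1101
| 0110
------
  1111

Answer: 1111 (15)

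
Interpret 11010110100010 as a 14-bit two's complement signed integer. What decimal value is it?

MSB is 1, so the value is negative. Find the magnitude:
1. Invert bits:  00101001011101
2. Add 1:        00101001011110  = 2654
3. Apply sign:   -2654

Answer: -2654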